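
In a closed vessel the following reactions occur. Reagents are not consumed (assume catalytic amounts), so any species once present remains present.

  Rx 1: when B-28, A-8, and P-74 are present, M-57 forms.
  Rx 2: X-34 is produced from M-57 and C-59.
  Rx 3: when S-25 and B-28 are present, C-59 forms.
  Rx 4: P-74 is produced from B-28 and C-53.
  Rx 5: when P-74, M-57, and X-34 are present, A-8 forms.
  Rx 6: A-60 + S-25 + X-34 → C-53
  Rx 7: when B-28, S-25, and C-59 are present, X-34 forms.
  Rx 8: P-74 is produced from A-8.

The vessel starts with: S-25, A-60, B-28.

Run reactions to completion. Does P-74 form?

S-25 and B-28 present → C-59 forms (Rx 3).
B-28, S-25, and C-59 present → X-34 forms (Rx 7).
A-60, S-25, and X-34 present → C-53 forms (Rx 6).
B-28 and C-53 present → P-74 forms (Rx 4).

Yes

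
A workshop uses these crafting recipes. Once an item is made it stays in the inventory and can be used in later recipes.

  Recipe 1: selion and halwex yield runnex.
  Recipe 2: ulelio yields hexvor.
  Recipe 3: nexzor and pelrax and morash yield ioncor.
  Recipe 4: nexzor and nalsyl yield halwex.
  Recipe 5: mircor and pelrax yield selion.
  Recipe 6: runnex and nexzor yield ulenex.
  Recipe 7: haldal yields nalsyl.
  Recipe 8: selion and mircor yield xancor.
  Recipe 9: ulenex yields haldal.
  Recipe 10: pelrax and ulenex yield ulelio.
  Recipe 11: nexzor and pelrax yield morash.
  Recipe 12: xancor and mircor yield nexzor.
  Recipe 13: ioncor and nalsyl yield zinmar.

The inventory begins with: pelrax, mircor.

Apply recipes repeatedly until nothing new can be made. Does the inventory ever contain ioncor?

Using Recipe 5, mircor and pelrax make selion.
Using Recipe 8, selion and mircor make xancor.
Using Recipe 12, xancor and mircor make nexzor.
Using Recipe 11, nexzor and pelrax make morash.
nexzor and pelrax and morash → ioncor (Recipe 3).

Yes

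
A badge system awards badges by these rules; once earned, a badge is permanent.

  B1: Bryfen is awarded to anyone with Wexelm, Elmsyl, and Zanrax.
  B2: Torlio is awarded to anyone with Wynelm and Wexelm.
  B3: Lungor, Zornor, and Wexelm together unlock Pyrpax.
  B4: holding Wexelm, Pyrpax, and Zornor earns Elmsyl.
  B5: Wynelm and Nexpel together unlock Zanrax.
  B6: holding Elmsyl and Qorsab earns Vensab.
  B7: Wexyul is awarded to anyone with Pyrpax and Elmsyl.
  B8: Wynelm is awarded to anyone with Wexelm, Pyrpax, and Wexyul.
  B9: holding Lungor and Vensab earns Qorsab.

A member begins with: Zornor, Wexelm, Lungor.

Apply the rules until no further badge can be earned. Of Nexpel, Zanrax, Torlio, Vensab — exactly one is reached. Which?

Torlio

With Lungor, Zornor, and Wexelm, Pyrpax is earned (B3).
With Wexelm, Pyrpax, and Zornor, Elmsyl is earned (B4).
With Pyrpax and Elmsyl, Wexyul is earned (B7).
With Wexelm, Pyrpax, and Wexyul, Wynelm is earned (B8).
With Wynelm and Wexelm, Torlio is earned (B2).
Vensab would need Elmsyl and Qorsab (B6), but Qorsab is never earned. No rule produces Nexpel, and it is not given. Zanrax would need Wynelm and Nexpel (B5), but Nexpel is never earned.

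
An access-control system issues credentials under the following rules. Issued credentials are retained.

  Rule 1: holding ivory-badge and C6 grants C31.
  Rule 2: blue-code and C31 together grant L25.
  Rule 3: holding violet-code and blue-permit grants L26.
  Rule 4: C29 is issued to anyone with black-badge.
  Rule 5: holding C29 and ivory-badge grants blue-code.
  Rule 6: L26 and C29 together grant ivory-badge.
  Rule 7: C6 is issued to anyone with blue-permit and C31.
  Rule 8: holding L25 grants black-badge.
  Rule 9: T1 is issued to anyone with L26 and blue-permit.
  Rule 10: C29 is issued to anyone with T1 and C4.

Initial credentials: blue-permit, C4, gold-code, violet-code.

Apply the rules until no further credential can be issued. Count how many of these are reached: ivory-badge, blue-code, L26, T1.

4

Holding violet-code and blue-permit grants L26 (Rule 3).
Holding L26 and blue-permit grants T1 (Rule 9).
Holding T1 and C4 grants C29 (Rule 10).
Holding L26 and C29 grants ivory-badge (Rule 6).
Holding C29 and ivory-badge grants blue-code (Rule 5).
ivory-badge: reached.
blue-code: reached.
L26: reached.
T1: reached.
All 4 are reached.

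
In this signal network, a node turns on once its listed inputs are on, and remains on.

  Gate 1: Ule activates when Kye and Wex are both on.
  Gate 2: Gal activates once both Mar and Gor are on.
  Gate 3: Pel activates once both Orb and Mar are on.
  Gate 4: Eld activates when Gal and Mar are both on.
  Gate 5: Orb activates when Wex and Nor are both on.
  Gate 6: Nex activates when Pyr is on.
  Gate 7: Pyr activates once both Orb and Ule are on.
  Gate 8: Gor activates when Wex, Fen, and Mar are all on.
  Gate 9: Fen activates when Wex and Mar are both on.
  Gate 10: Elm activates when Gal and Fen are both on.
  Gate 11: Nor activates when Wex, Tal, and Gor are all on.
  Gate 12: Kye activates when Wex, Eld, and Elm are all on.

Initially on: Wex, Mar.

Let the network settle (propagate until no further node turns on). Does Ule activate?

Wex and Mar are on, so Fen activates (Gate 9).
Wex, Fen, and Mar are on, so Gor activates (Gate 8).
Mar and Gor are on, so Gal activates (Gate 2).
Gate 10: Gal and Fen on → Elm on.
Gate 4: Gal and Mar on → Eld on.
Gate 12: Wex, Eld, and Elm on → Kye on.
Kye and Wex are on, so Ule activates (Gate 1).

Yes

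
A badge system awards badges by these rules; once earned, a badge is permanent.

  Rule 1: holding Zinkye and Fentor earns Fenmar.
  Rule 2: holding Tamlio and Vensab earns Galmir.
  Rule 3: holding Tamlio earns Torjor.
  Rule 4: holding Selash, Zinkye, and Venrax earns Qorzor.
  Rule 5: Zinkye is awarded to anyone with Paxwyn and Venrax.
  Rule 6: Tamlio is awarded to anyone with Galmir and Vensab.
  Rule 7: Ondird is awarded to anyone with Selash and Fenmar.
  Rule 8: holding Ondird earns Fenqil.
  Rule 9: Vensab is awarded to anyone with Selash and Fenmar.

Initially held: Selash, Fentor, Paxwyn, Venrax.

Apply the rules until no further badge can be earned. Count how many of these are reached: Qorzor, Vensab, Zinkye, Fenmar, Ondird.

5

With Paxwyn and Venrax, Zinkye is earned (Rule 5).
With Selash, Zinkye, and Venrax, Qorzor is earned (Rule 4).
With Zinkye and Fentor, Fenmar is earned (Rule 1).
With Selash and Fenmar, Ondird is earned (Rule 7).
With Selash and Fenmar, Vensab is earned (Rule 9).
Qorzor: reached.
Vensab: reached.
Zinkye: reached.
Fenmar: reached.
Ondird: reached.
All 5 are reached.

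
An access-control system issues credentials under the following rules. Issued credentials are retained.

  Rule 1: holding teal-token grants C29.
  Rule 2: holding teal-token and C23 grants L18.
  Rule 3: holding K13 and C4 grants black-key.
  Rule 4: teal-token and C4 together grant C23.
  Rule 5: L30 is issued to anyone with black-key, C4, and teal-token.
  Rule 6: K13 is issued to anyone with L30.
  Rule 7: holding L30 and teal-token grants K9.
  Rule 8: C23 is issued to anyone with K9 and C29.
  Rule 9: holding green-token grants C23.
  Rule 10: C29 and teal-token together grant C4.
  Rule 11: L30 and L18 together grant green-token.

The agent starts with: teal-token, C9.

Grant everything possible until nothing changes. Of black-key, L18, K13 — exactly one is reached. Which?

L18

Holding teal-token grants C29 (Rule 1).
Holding C29 and teal-token grants C4 (Rule 10).
Holding teal-token and C4 grants C23 (Rule 4).
Holding teal-token and C23 grants L18 (Rule 2).
K13 would need L30 (Rule 6), but L30 is never granted. black-key would need K13 and C4 (Rule 3), but K13 is never granted.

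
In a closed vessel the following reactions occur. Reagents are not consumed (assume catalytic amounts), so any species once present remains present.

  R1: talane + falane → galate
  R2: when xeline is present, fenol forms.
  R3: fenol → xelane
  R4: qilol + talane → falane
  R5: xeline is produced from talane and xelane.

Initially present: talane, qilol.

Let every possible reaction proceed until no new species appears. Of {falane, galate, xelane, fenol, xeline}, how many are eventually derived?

2

qilol and talane present → falane forms (R4).
talane and falane present → galate forms (R1).
falane: reached.
galate: reached.
xelane would need fenol (R3), but fenol never forms.
fenol would need xeline (R2), but xeline never forms.
xeline would need talane and xelane (R5), but xelane never forms.
Reached: falane and galate — 2 of the 5.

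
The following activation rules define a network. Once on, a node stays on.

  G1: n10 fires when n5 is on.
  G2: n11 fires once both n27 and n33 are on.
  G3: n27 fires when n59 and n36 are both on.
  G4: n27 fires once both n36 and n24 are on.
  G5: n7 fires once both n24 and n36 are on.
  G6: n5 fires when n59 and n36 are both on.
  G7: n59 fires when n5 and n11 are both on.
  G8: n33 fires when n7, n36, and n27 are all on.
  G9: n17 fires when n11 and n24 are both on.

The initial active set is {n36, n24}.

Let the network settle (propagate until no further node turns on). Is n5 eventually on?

n5 would need n59 and n36 (G6), but n59 never turns on.

No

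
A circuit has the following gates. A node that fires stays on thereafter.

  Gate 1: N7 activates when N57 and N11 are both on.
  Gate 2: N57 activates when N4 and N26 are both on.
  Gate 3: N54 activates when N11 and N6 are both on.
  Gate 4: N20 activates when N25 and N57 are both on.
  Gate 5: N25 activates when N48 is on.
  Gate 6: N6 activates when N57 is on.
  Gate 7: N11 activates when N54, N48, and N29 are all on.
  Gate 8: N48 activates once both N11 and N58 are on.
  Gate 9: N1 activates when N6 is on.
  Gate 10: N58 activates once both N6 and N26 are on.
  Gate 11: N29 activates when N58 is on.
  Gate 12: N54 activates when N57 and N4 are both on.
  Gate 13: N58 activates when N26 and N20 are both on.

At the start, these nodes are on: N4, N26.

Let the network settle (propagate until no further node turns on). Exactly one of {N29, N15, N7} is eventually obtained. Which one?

N29

N4 and N26 are on, so N57 activates (Gate 2).
Gate 6: N57 on → N6 on.
N6 and N26 are on, so N58 activates (Gate 10).
Gate 11: N58 on → N29 on.
N7 would need N57 and N11 (Gate 1), but N11 never turns on. No rule produces N15, and it is not given.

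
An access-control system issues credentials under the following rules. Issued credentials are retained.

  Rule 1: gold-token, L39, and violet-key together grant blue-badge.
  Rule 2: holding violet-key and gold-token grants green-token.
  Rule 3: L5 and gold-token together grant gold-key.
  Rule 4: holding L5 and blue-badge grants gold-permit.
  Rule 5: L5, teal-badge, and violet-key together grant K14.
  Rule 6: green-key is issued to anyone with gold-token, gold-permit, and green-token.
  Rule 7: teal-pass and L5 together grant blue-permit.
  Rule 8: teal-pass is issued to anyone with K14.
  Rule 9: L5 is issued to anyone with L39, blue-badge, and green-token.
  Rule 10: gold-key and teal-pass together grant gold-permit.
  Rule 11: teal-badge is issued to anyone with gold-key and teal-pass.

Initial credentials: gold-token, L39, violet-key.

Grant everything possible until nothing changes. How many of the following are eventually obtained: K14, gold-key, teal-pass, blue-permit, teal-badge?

1

Holding violet-key and gold-token grants green-token (Rule 2).
Holding gold-token, L39, and violet-key grants blue-badge (Rule 1).
Holding L39, blue-badge, and green-token grants L5 (Rule 9).
Holding L5 and gold-token grants gold-key (Rule 3).
K14 would need L5, teal-badge, and violet-key (Rule 5), but teal-badge is never granted.
gold-key: reached.
teal-pass would need K14 (Rule 8), but K14 is never granted.
blue-permit would need teal-pass and L5 (Rule 7), but teal-pass is never granted.
teal-badge would need gold-key and teal-pass (Rule 11), but teal-pass is never granted.
Reached: gold-key — 1 of the 5.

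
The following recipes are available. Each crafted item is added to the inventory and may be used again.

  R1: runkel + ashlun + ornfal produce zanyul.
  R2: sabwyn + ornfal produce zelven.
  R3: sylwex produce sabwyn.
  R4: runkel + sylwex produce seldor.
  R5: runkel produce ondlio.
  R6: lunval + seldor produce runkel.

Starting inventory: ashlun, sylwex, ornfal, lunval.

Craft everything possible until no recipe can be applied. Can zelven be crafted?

sylwex → sabwyn (R3).
sabwyn + ornfal → zelven (R2).

Yes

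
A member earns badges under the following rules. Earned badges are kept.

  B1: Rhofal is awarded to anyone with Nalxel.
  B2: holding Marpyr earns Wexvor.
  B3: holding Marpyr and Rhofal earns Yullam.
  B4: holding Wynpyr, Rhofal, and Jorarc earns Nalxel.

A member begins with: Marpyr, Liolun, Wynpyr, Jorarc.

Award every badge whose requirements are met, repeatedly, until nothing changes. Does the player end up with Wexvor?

With Marpyr, Wexvor is earned (B2).

Yes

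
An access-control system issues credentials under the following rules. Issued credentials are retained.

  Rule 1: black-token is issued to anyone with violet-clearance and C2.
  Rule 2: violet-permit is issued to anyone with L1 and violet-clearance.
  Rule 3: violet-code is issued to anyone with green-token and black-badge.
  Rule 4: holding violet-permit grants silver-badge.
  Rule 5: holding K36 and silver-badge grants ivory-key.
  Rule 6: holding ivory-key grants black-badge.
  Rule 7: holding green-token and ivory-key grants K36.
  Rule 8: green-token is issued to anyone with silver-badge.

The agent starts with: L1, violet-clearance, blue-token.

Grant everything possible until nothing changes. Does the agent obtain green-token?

Holding L1 and violet-clearance grants violet-permit (Rule 2).
Holding violet-permit grants silver-badge (Rule 4).
Holding silver-badge grants green-token (Rule 8).

Yes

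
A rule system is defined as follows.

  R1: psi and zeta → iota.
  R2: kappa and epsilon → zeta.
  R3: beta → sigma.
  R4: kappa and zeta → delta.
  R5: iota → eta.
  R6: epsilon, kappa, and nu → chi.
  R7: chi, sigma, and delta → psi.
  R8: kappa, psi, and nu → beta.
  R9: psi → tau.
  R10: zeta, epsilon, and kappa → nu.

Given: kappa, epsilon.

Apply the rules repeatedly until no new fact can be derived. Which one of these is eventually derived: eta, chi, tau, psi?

From kappa and epsilon, R2 gives zeta.
zeta, epsilon, and kappa hold, so nu follows (R10).
epsilon, kappa, and nu hold, so chi follows (R6).
eta would need iota (R5), but iota is never established. psi would need chi, sigma, and delta (R7), but sigma is never established. tau would need psi (R9), but psi is never established.

chi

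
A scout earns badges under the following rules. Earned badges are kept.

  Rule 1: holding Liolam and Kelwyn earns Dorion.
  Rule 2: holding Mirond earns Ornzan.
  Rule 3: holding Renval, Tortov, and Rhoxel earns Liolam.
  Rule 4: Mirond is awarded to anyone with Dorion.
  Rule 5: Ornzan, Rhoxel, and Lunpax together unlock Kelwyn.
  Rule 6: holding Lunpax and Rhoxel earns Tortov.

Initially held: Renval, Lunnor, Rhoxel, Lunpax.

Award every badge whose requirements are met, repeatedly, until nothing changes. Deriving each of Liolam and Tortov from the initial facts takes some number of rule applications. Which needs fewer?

Tortov

Tortov: With Lunpax and Rhoxel, Tortov is earned (Rule 6). [1 rule application]
Liolam: With Lunpax and Rhoxel, Tortov is earned (Rule 6). With Renval, Tortov, and Rhoxel, Liolam is earned (Rule 3). [2 rule applications]
Tortov needs fewer.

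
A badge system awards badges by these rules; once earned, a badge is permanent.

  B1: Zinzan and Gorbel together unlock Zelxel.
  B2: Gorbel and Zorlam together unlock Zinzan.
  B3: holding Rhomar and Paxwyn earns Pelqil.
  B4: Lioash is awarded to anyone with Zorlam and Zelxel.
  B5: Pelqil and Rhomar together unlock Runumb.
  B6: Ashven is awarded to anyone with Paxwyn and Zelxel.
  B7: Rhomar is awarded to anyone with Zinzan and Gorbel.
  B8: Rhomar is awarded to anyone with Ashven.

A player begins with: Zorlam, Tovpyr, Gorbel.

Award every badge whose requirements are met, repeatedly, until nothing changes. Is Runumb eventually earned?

No

Runumb would need Pelqil and Rhomar (B5), but Pelqil is never earned.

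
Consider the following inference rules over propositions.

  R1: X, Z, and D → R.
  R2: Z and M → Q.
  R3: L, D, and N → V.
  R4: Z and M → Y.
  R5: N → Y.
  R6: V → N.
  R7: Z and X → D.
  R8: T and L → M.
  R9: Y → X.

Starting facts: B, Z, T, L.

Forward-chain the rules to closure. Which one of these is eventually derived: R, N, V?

R

From T and L, R8 gives M.
From Z and M, R4 gives Y.
From Y, R9 gives X.
Z and X hold, so D follows (R7).
X, Z, and D hold, so R follows (R1).
N would need V (R6), but V is never established. V would need L, D, and N (R3), but N is never established.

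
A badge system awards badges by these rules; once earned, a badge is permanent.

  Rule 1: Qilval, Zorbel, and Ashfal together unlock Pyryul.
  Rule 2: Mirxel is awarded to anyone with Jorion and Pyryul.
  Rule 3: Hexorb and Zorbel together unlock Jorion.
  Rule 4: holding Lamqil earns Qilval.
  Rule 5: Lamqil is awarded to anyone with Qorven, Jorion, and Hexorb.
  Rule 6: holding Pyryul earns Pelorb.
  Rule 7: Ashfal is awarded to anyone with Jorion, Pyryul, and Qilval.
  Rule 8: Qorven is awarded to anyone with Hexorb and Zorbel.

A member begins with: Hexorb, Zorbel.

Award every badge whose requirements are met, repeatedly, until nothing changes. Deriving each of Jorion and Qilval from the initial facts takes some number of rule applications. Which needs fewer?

Jorion

Jorion: With Hexorb and Zorbel, Jorion is earned (Rule 3). [1 rule application]
Qilval: With Hexorb and Zorbel, Qorven is earned (Rule 8). With Hexorb and Zorbel, Jorion is earned (Rule 3). With Qorven, Jorion, and Hexorb, Lamqil is earned (Rule 5). With Lamqil, Qilval is earned (Rule 4). [4 rule applications]
Jorion needs fewer.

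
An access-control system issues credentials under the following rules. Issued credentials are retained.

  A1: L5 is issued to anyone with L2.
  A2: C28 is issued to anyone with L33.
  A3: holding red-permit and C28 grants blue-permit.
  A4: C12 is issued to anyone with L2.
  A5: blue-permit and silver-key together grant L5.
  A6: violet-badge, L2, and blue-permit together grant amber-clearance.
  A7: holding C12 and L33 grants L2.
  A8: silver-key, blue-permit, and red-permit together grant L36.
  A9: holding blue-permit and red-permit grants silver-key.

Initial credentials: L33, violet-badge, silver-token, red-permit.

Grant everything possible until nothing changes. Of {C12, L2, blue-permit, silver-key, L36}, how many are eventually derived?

3

Holding L33 grants C28 (A2).
Holding red-permit and C28 grants blue-permit (A3).
Holding blue-permit and red-permit grants silver-key (A9).
Holding silver-key, blue-permit, and red-permit grants L36 (A8).
C12 would need L2 (A4), but L2 is never granted.
L2 would need C12 and L33 (A7), but C12 is never granted.
blue-permit: reached.
silver-key: reached.
L36: reached.
Reached: blue-permit, silver-key, and L36 — 3 of the 5.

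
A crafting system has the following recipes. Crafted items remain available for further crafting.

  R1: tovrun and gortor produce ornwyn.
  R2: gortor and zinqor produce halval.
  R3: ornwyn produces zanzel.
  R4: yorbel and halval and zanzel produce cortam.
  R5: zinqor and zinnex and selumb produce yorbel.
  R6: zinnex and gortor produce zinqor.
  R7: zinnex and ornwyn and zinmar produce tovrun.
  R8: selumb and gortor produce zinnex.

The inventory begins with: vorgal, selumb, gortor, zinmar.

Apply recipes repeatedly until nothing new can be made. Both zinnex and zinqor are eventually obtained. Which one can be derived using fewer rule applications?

zinnex: Using R8, selumb and gortor make zinnex. [1 rule application]
zinqor: selumb and gortor → zinnex (R8). zinnex and gortor → zinqor (R6). [2 rule applications]
zinnex needs fewer.

zinnex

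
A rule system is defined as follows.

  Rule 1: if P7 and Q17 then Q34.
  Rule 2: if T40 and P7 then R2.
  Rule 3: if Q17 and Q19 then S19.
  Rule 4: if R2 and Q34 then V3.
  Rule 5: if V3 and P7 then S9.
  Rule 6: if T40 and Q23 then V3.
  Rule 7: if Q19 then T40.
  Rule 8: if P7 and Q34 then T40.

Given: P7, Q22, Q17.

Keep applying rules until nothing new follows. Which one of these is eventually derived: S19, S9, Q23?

S9

P7 and Q17 hold, so Q34 follows (Rule 1).
From P7 and Q34, Rule 8 gives T40.
T40 and P7 hold, so R2 follows (Rule 2).
From R2 and Q34, Rule 4 gives V3.
From V3 and P7, Rule 5 gives S9.
No rule produces Q23, and it is not given. S19 would need Q17 and Q19 (Rule 3), but Q19 is never established.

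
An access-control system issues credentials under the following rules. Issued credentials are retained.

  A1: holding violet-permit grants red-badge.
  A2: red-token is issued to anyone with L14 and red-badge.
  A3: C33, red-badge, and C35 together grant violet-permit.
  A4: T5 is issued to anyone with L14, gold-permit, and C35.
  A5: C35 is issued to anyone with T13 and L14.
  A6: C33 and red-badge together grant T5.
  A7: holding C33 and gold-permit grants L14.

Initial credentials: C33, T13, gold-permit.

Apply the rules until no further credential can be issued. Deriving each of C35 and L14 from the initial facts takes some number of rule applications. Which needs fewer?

L14: Holding C33 and gold-permit grants L14 (A7). [1 rule application]
C35: Holding C33 and gold-permit grants L14 (A7). Holding T13 and L14 grants C35 (A5). [2 rule applications]
L14 needs fewer.

L14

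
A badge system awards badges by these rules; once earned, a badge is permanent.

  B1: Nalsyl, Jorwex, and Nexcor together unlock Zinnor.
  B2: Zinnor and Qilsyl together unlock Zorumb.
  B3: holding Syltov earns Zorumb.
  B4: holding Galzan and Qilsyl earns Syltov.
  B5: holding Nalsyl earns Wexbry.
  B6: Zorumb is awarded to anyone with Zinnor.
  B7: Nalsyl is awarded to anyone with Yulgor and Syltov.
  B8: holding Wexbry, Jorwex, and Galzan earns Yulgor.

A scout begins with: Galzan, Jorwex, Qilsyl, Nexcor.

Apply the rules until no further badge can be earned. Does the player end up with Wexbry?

Wexbry would need Nalsyl (B5), but Nalsyl is never earned.

No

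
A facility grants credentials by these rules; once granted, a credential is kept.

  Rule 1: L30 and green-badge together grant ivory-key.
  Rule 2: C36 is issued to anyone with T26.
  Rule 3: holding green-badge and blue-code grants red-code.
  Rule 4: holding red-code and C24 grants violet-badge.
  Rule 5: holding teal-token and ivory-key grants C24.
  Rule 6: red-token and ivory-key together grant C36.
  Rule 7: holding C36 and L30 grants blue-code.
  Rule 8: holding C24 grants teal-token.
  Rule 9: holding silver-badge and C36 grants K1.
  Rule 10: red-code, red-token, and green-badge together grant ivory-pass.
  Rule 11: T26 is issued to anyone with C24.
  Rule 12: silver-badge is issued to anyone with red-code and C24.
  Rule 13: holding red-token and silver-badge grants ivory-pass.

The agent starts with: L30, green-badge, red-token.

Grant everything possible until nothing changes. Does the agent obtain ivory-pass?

Holding L30 and green-badge grants ivory-key (Rule 1).
Holding red-token and ivory-key grants C36 (Rule 6).
Holding C36 and L30 grants blue-code (Rule 7).
Holding green-badge and blue-code grants red-code (Rule 3).
Holding red-code, red-token, and green-badge grants ivory-pass (Rule 10).

Yes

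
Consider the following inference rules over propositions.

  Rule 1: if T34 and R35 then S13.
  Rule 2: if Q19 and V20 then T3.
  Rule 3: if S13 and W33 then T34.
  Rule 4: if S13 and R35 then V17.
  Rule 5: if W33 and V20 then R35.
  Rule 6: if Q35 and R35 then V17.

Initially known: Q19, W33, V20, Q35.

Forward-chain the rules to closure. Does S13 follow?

S13 would need T34 and R35 (Rule 1), but T34 is never established.

No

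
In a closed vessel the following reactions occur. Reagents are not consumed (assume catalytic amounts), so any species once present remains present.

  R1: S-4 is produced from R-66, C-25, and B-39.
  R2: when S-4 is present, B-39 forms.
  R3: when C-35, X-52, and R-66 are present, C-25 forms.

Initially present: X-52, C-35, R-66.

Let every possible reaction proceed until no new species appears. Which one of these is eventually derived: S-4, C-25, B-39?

C-35, X-52, and R-66 present → C-25 forms (R3).
B-39 would need S-4 (R2), but S-4 never forms. S-4 would need R-66, C-25, and B-39 (R1), but B-39 never forms.

C-25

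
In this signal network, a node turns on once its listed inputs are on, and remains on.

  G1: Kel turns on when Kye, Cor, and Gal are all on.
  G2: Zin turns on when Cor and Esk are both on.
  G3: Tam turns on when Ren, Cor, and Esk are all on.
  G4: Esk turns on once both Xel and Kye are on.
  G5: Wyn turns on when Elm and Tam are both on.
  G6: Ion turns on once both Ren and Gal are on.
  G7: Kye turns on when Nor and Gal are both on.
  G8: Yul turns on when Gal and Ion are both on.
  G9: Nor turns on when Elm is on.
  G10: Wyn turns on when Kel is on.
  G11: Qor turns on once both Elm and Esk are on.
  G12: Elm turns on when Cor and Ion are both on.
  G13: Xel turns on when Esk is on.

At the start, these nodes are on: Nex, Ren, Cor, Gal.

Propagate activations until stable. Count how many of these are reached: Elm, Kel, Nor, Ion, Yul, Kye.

G6: Ren and Gal on → Ion on.
G12: Cor and Ion on → Elm on.
G8: Gal and Ion on → Yul on.
Elm is on, so Nor turns on (G9).
G7: Nor and Gal on → Kye on.
G1: Kye, Cor, and Gal on → Kel on.
Elm: reached.
Kel: reached.
Nor: reached.
Ion: reached.
Yul: reached.
Kye: reached.
All 6 are reached.

6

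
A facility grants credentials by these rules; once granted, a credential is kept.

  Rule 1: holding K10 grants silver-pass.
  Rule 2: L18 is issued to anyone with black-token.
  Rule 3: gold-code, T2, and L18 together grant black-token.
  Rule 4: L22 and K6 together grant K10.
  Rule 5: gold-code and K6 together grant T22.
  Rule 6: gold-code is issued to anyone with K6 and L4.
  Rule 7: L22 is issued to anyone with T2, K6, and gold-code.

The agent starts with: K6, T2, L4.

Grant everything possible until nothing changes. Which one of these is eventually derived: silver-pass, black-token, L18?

Holding K6 and L4 grants gold-code (Rule 6).
Holding T2, K6, and gold-code grants L22 (Rule 7).
Holding L22 and K6 grants K10 (Rule 4).
Holding K10 grants silver-pass (Rule 1).
L18 would need black-token (Rule 2), but black-token is never granted. black-token would need gold-code, T2, and L18 (Rule 3), but L18 is never granted.

silver-pass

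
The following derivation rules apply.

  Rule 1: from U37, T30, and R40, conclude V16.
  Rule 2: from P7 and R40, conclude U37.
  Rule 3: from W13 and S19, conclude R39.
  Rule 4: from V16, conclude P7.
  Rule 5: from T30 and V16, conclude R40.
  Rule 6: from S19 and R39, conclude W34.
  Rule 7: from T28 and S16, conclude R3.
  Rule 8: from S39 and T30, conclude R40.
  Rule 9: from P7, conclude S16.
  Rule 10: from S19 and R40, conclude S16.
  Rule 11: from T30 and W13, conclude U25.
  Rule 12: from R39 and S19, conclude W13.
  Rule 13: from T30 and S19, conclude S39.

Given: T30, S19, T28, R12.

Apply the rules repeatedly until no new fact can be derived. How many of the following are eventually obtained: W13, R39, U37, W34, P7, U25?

W13 would need R39 and S19 (Rule 12), but R39 is never established.
R39 would need W13 and S19 (Rule 3), but W13 is never established.
U37 would need P7 and R40 (Rule 2), but P7 is never established.
W34 would need S19 and R39 (Rule 6), but R39 is never established.
P7 would need V16 (Rule 4), but V16 is never established.
U25 would need T30 and W13 (Rule 11), but W13 is never established.
None of the 6 are reached.

0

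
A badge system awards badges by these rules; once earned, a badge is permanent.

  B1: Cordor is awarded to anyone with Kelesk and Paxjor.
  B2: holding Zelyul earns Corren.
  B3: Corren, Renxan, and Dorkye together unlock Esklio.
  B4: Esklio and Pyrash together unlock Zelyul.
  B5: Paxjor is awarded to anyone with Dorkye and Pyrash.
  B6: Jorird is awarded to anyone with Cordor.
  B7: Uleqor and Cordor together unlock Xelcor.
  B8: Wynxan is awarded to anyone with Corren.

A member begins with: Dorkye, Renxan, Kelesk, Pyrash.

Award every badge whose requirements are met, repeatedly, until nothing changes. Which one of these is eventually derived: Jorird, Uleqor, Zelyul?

Jorird

With Dorkye and Pyrash, Paxjor is earned (B5).
With Kelesk and Paxjor, Cordor is earned (B1).
With Cordor, Jorird is earned (B6).
No rule produces Uleqor, and it is not given. Zelyul would need Esklio and Pyrash (B4), but Esklio is never earned.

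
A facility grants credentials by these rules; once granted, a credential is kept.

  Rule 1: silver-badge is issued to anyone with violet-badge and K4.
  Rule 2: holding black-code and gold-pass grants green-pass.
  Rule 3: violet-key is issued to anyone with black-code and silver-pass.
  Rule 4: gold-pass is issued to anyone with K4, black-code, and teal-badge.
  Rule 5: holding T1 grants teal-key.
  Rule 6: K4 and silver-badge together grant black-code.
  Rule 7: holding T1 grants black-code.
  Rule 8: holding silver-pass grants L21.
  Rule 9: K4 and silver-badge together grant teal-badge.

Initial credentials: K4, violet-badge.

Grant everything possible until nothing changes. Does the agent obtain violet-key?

violet-key would need black-code and silver-pass (Rule 3), but silver-pass is never granted.

No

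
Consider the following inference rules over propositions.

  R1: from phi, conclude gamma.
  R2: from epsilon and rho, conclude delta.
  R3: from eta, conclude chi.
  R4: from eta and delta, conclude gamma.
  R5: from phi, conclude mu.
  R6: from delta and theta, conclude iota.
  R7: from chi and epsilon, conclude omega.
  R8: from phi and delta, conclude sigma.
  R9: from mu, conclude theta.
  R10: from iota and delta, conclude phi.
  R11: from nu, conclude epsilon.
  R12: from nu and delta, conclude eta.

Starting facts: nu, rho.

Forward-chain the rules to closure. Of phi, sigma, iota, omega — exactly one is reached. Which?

From nu, R11 gives epsilon.
epsilon and rho hold, so delta follows (R2).
From nu and delta, R12 gives eta.
From eta, R3 gives chi.
chi and epsilon hold, so omega follows (R7).
phi would need iota and delta (R10), but iota is never established. sigma would need phi and delta (R8), but phi is never established. iota would need delta and theta (R6), but theta is never established.

omega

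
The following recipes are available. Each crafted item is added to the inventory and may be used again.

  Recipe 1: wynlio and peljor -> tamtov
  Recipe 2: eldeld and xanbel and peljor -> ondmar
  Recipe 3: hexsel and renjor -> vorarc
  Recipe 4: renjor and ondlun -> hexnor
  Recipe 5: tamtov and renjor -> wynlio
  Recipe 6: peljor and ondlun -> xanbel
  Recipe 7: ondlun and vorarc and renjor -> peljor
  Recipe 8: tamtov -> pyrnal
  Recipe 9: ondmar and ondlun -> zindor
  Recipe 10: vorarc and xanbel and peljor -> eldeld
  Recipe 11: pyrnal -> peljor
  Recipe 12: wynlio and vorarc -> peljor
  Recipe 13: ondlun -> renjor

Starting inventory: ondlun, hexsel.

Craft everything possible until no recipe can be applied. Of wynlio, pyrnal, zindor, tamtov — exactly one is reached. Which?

ondlun -> renjor (Recipe 13).
Using Recipe 3, hexsel and renjor make vorarc.
Using Recipe 7, ondlun, vorarc, and renjor make peljor.
Using Recipe 6, peljor and ondlun make xanbel.
Using Recipe 10, vorarc, xanbel, and peljor make eldeld.
Using Recipe 2, eldeld, xanbel, and peljor make ondmar.
Using Recipe 9, ondmar and ondlun make zindor.
wynlio would need tamtov and renjor (Recipe 5), but tamtov is never obtained. tamtov would need wynlio and peljor (Recipe 1), but wynlio is never obtained. pyrnal would need tamtov (Recipe 8), but tamtov is never obtained.

zindor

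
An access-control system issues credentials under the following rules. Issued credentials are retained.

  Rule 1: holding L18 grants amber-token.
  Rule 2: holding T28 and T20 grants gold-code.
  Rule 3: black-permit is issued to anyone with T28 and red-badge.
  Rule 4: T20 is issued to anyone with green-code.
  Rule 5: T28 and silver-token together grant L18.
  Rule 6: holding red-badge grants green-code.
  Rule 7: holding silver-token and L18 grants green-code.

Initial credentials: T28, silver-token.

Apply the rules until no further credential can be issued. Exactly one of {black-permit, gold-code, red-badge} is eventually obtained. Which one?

gold-code

Holding T28 and silver-token grants L18 (Rule 5).
Holding silver-token and L18 grants green-code (Rule 7).
Holding green-code grants T20 (Rule 4).
Holding T28 and T20 grants gold-code (Rule 2).
No rule produces red-badge, and it is not given. black-permit would need T28 and red-badge (Rule 3), but red-badge is never granted.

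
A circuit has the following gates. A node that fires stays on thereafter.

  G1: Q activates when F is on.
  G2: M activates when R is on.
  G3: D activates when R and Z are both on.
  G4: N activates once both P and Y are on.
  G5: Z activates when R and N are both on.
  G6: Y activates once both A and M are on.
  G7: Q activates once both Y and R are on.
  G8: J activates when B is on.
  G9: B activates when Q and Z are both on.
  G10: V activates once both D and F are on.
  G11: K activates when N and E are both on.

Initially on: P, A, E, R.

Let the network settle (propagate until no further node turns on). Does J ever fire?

G2: R on → M on.
G6: A and M on → Y on.
Y and R are on, so Q activates (G7).
P and Y are on, so N activates (G4).
R and N are on, so Z activates (G5).
Q and Z are on, so B activates (G9).
B is on, so J activates (G8).

Yes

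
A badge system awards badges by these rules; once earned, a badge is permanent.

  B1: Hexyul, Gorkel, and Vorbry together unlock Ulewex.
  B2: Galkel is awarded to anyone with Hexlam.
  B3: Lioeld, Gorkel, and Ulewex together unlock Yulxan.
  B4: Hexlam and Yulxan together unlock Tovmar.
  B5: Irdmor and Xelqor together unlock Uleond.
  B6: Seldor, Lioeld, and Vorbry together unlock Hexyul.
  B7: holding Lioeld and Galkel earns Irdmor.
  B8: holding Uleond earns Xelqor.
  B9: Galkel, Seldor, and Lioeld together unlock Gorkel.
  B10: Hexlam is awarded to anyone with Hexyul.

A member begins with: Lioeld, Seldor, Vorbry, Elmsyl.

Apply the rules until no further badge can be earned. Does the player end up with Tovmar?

Yes

With Seldor, Lioeld, and Vorbry, Hexyul is earned (B6).
With Hexyul, Hexlam is earned (B10).
With Hexlam, Galkel is earned (B2).
With Galkel, Seldor, and Lioeld, Gorkel is earned (B9).
With Hexyul, Gorkel, and Vorbry, Ulewex is earned (B1).
With Lioeld, Gorkel, and Ulewex, Yulxan is earned (B3).
With Hexlam and Yulxan, Tovmar is earned (B4).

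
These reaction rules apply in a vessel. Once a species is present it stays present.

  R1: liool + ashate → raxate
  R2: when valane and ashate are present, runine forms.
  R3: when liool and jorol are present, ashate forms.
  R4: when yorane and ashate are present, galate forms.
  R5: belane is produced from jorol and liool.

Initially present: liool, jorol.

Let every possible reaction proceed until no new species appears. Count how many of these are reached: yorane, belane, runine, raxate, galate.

jorol and liool present → belane forms (R5).
liool and jorol present → ashate forms (R3).
liool and ashate present → raxate forms (R1).
No rule produces yorane, and it is not given.
belane: reached.
runine would need valane and ashate (R2), but valane never forms.
raxate: reached.
galate would need yorane and ashate (R4), but yorane never forms.
Reached: belane and raxate — 2 of the 5.

2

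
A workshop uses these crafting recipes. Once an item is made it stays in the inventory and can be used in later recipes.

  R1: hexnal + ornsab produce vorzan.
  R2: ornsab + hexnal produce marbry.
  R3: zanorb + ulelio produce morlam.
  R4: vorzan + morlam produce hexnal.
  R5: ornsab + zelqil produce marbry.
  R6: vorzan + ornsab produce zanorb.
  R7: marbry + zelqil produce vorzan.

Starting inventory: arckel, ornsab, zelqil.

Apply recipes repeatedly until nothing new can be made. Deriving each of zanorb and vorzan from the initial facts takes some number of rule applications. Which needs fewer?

vorzan: ornsab + zelqil → marbry (R5). marbry + zelqil → vorzan (R7). [2 rule applications]
zanorb: Using R5, ornsab and zelqil make marbry. marbry + zelqil → vorzan (R7). vorzan + ornsab → zanorb (R6). [3 rule applications]
vorzan needs fewer.

vorzan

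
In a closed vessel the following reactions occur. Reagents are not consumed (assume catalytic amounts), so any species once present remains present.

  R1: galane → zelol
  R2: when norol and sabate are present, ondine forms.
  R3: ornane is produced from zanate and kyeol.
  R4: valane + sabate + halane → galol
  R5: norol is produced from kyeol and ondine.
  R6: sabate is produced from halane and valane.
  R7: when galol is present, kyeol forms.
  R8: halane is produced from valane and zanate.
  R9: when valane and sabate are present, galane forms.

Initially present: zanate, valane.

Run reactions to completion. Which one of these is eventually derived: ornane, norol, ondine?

ornane

valane and zanate present → halane forms (R8).
halane and valane present → sabate forms (R6).
valane, sabate, and halane present → galol forms (R4).
galol present → kyeol forms (R7).
zanate and kyeol present → ornane forms (R3).
ondine would need norol and sabate (R2), but norol never forms. norol would need kyeol and ondine (R5), but ondine never forms.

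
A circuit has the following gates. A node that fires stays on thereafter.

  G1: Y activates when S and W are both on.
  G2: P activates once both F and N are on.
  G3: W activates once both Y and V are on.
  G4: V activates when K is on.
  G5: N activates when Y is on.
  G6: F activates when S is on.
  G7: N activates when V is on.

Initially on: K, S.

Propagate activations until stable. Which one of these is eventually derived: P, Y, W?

P

G6: S on → F on.
K is on, so V activates (G4).
G7: V on → N on.
F and N are on, so P activates (G2).
W would need Y and V (G3), but Y never turns on. Y would need S and W (G1), but W never turns on.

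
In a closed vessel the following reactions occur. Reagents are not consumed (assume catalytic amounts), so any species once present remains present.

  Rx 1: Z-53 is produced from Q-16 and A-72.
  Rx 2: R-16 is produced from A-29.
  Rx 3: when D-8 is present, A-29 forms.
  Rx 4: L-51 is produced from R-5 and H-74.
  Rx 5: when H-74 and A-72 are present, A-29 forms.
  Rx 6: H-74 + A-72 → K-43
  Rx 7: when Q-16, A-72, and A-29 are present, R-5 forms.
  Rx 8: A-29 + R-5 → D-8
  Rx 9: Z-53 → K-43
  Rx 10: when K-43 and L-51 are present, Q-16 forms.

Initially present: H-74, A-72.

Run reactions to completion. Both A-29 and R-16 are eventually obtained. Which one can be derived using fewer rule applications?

A-29: H-74 and A-72 present → A-29 forms (Rx 5). [1 rule application]
R-16: H-74 and A-72 present → A-29 forms (Rx 5). A-29 present → R-16 forms (Rx 2). [2 rule applications]
A-29 needs fewer.

A-29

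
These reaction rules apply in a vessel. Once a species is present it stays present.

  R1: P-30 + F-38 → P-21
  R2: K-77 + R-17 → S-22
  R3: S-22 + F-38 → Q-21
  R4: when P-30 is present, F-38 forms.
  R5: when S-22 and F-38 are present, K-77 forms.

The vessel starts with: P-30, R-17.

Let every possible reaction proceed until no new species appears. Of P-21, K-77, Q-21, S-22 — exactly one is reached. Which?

P-21

P-30 present → F-38 forms (R4).
P-30 and F-38 present → P-21 forms (R1).
K-77 would need S-22 and F-38 (R5), but S-22 never forms. S-22 would need K-77 and R-17 (R2), but K-77 never forms. Q-21 would need S-22 and F-38 (R3), but S-22 never forms.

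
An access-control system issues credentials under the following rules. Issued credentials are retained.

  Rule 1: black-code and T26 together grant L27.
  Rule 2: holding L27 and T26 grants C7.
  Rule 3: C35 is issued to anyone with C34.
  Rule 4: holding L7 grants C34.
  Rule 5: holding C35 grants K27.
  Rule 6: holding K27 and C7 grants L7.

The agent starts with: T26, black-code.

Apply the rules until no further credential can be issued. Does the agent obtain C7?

Yes

Holding black-code and T26 grants L27 (Rule 1).
Holding L27 and T26 grants C7 (Rule 2).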